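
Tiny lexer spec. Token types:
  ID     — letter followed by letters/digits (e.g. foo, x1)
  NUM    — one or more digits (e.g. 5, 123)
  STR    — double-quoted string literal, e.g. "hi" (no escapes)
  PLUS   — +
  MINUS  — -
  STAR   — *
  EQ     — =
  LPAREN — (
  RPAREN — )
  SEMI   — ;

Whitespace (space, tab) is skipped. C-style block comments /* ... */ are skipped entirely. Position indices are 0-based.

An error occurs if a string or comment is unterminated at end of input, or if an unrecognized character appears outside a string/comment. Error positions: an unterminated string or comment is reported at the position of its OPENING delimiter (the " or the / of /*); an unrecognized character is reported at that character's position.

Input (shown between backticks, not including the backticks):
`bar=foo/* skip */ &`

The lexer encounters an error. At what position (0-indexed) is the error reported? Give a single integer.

pos=0: emit ID 'bar' (now at pos=3)
pos=3: emit EQ '='
pos=4: emit ID 'foo' (now at pos=7)
pos=7: enter COMMENT mode (saw '/*')
exit COMMENT mode (now at pos=17)
pos=18: ERROR — unrecognized char '&'

Answer: 18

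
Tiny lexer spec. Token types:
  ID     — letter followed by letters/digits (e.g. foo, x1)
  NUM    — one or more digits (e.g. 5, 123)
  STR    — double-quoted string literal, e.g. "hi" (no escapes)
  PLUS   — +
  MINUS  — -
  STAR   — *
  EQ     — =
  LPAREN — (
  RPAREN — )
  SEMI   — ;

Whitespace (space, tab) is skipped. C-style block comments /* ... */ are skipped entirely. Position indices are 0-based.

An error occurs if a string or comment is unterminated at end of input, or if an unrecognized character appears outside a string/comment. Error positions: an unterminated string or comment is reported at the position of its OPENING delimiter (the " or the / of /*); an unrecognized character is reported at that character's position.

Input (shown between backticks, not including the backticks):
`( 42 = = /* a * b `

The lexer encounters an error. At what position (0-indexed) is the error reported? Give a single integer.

Answer: 9

Derivation:
pos=0: emit LPAREN '('
pos=2: emit NUM '42' (now at pos=4)
pos=5: emit EQ '='
pos=7: emit EQ '='
pos=9: enter COMMENT mode (saw '/*')
pos=9: ERROR — unterminated comment (reached EOF)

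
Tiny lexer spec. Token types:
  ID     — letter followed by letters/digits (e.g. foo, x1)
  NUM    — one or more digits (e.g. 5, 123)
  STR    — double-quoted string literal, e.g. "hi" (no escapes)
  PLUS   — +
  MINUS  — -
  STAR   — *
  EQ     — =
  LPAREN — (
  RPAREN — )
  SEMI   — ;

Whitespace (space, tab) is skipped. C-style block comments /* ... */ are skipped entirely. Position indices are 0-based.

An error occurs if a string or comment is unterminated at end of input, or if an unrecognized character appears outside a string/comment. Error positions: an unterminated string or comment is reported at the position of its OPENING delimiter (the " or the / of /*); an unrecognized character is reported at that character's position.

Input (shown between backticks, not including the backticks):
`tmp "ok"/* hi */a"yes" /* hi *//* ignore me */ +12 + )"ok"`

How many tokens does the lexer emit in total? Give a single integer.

pos=0: emit ID 'tmp' (now at pos=3)
pos=4: enter STRING mode
pos=4: emit STR "ok" (now at pos=8)
pos=8: enter COMMENT mode (saw '/*')
exit COMMENT mode (now at pos=16)
pos=16: emit ID 'a' (now at pos=17)
pos=17: enter STRING mode
pos=17: emit STR "yes" (now at pos=22)
pos=23: enter COMMENT mode (saw '/*')
exit COMMENT mode (now at pos=31)
pos=31: enter COMMENT mode (saw '/*')
exit COMMENT mode (now at pos=46)
pos=47: emit PLUS '+'
pos=48: emit NUM '12' (now at pos=50)
pos=51: emit PLUS '+'
pos=53: emit RPAREN ')'
pos=54: enter STRING mode
pos=54: emit STR "ok" (now at pos=58)
DONE. 9 tokens: [ID, STR, ID, STR, PLUS, NUM, PLUS, RPAREN, STR]

Answer: 9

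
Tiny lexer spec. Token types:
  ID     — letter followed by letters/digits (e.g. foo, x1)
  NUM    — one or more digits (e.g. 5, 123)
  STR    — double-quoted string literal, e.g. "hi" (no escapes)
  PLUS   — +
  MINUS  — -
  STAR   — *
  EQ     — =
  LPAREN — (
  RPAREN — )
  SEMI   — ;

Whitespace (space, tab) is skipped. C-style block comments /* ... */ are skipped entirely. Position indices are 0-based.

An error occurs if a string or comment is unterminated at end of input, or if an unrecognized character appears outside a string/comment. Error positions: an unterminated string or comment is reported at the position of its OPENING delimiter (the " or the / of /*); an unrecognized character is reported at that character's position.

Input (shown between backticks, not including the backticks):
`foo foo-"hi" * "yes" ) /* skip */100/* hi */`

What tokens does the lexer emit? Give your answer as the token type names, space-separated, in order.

pos=0: emit ID 'foo' (now at pos=3)
pos=4: emit ID 'foo' (now at pos=7)
pos=7: emit MINUS '-'
pos=8: enter STRING mode
pos=8: emit STR "hi" (now at pos=12)
pos=13: emit STAR '*'
pos=15: enter STRING mode
pos=15: emit STR "yes" (now at pos=20)
pos=21: emit RPAREN ')'
pos=23: enter COMMENT mode (saw '/*')
exit COMMENT mode (now at pos=33)
pos=33: emit NUM '100' (now at pos=36)
pos=36: enter COMMENT mode (saw '/*')
exit COMMENT mode (now at pos=44)
DONE. 8 tokens: [ID, ID, MINUS, STR, STAR, STR, RPAREN, NUM]

Answer: ID ID MINUS STR STAR STR RPAREN NUM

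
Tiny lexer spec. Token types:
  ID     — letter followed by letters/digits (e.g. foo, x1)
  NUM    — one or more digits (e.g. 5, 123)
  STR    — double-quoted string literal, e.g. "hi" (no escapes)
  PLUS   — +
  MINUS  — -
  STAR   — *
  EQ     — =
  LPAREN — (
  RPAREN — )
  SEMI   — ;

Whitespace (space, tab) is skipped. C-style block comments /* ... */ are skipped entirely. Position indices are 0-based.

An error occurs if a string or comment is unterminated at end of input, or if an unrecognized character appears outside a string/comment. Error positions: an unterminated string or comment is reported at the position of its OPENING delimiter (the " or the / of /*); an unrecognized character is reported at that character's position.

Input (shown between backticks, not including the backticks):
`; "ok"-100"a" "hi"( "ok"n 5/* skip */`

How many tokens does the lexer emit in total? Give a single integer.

pos=0: emit SEMI ';'
pos=2: enter STRING mode
pos=2: emit STR "ok" (now at pos=6)
pos=6: emit MINUS '-'
pos=7: emit NUM '100' (now at pos=10)
pos=10: enter STRING mode
pos=10: emit STR "a" (now at pos=13)
pos=14: enter STRING mode
pos=14: emit STR "hi" (now at pos=18)
pos=18: emit LPAREN '('
pos=20: enter STRING mode
pos=20: emit STR "ok" (now at pos=24)
pos=24: emit ID 'n' (now at pos=25)
pos=26: emit NUM '5' (now at pos=27)
pos=27: enter COMMENT mode (saw '/*')
exit COMMENT mode (now at pos=37)
DONE. 10 tokens: [SEMI, STR, MINUS, NUM, STR, STR, LPAREN, STR, ID, NUM]

Answer: 10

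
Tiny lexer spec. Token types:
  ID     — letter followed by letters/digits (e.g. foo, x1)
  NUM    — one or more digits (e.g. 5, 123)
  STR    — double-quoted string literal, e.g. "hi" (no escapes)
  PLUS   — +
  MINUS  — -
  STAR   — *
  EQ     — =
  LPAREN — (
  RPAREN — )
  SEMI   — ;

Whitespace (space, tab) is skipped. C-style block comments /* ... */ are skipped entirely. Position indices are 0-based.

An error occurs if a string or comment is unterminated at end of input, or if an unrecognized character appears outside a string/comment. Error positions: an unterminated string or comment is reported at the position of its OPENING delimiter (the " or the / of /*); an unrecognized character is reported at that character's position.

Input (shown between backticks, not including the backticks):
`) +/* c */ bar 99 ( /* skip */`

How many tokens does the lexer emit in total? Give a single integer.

pos=0: emit RPAREN ')'
pos=2: emit PLUS '+'
pos=3: enter COMMENT mode (saw '/*')
exit COMMENT mode (now at pos=10)
pos=11: emit ID 'bar' (now at pos=14)
pos=15: emit NUM '99' (now at pos=17)
pos=18: emit LPAREN '('
pos=20: enter COMMENT mode (saw '/*')
exit COMMENT mode (now at pos=30)
DONE. 5 tokens: [RPAREN, PLUS, ID, NUM, LPAREN]

Answer: 5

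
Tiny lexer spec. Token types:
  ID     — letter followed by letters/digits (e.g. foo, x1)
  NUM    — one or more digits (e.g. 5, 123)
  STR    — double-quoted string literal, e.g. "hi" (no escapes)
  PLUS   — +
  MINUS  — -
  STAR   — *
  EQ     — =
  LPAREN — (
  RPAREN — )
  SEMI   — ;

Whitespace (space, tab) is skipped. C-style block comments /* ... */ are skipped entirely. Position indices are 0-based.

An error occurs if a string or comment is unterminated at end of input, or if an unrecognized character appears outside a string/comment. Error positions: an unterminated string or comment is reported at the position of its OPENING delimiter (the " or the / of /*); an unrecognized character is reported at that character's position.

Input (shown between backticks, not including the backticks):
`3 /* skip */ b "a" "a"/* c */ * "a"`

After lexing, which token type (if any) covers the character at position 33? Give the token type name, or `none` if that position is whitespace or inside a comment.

Answer: STR

Derivation:
pos=0: emit NUM '3' (now at pos=1)
pos=2: enter COMMENT mode (saw '/*')
exit COMMENT mode (now at pos=12)
pos=13: emit ID 'b' (now at pos=14)
pos=15: enter STRING mode
pos=15: emit STR "a" (now at pos=18)
pos=19: enter STRING mode
pos=19: emit STR "a" (now at pos=22)
pos=22: enter COMMENT mode (saw '/*')
exit COMMENT mode (now at pos=29)
pos=30: emit STAR '*'
pos=32: enter STRING mode
pos=32: emit STR "a" (now at pos=35)
DONE. 6 tokens: [NUM, ID, STR, STR, STAR, STR]
Position 33: char is 'a' -> STR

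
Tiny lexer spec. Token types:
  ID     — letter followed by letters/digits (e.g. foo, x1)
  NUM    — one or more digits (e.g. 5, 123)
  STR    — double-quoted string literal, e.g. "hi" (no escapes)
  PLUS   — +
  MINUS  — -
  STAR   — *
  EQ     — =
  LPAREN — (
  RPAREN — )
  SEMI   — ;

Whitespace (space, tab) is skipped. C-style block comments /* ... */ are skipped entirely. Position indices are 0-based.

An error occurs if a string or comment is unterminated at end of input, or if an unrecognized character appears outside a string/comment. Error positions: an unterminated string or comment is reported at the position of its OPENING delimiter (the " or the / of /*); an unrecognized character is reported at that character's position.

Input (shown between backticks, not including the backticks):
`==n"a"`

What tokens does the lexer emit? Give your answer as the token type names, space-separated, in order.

Answer: EQ EQ ID STR

Derivation:
pos=0: emit EQ '='
pos=1: emit EQ '='
pos=2: emit ID 'n' (now at pos=3)
pos=3: enter STRING mode
pos=3: emit STR "a" (now at pos=6)
DONE. 4 tokens: [EQ, EQ, ID, STR]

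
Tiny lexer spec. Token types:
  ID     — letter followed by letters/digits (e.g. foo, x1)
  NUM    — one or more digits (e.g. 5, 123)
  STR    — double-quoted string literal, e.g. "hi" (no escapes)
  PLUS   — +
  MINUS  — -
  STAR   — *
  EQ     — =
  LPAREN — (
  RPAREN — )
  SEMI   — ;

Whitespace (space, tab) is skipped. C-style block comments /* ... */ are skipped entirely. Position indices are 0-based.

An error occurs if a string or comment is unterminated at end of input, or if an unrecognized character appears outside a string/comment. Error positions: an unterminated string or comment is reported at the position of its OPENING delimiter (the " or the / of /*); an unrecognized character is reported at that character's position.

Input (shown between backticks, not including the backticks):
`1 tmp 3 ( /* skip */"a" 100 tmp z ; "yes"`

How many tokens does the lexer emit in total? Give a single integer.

pos=0: emit NUM '1' (now at pos=1)
pos=2: emit ID 'tmp' (now at pos=5)
pos=6: emit NUM '3' (now at pos=7)
pos=8: emit LPAREN '('
pos=10: enter COMMENT mode (saw '/*')
exit COMMENT mode (now at pos=20)
pos=20: enter STRING mode
pos=20: emit STR "a" (now at pos=23)
pos=24: emit NUM '100' (now at pos=27)
pos=28: emit ID 'tmp' (now at pos=31)
pos=32: emit ID 'z' (now at pos=33)
pos=34: emit SEMI ';'
pos=36: enter STRING mode
pos=36: emit STR "yes" (now at pos=41)
DONE. 10 tokens: [NUM, ID, NUM, LPAREN, STR, NUM, ID, ID, SEMI, STR]

Answer: 10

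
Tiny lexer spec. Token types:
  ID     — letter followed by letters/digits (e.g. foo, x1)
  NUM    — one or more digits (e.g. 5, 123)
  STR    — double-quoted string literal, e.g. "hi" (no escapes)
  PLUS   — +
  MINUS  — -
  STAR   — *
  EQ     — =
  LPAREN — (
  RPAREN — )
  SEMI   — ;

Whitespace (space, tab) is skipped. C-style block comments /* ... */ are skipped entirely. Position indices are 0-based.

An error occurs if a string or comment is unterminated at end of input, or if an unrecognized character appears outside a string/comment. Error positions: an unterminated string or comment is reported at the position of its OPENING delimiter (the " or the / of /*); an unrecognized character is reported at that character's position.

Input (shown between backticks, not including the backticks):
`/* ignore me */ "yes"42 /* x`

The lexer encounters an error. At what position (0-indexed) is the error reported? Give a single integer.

pos=0: enter COMMENT mode (saw '/*')
exit COMMENT mode (now at pos=15)
pos=16: enter STRING mode
pos=16: emit STR "yes" (now at pos=21)
pos=21: emit NUM '42' (now at pos=23)
pos=24: enter COMMENT mode (saw '/*')
pos=24: ERROR — unterminated comment (reached EOF)

Answer: 24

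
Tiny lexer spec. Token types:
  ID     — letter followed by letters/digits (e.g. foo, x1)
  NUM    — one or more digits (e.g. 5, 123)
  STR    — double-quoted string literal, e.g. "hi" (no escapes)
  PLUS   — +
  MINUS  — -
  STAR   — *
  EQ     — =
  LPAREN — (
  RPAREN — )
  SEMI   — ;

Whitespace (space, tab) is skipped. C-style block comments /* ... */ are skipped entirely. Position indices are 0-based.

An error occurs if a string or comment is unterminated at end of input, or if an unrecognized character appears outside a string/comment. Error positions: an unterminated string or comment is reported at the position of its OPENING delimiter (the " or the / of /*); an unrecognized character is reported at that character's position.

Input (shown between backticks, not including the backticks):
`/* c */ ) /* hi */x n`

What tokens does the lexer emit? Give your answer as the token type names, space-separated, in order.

Answer: RPAREN ID ID

Derivation:
pos=0: enter COMMENT mode (saw '/*')
exit COMMENT mode (now at pos=7)
pos=8: emit RPAREN ')'
pos=10: enter COMMENT mode (saw '/*')
exit COMMENT mode (now at pos=18)
pos=18: emit ID 'x' (now at pos=19)
pos=20: emit ID 'n' (now at pos=21)
DONE. 3 tokens: [RPAREN, ID, ID]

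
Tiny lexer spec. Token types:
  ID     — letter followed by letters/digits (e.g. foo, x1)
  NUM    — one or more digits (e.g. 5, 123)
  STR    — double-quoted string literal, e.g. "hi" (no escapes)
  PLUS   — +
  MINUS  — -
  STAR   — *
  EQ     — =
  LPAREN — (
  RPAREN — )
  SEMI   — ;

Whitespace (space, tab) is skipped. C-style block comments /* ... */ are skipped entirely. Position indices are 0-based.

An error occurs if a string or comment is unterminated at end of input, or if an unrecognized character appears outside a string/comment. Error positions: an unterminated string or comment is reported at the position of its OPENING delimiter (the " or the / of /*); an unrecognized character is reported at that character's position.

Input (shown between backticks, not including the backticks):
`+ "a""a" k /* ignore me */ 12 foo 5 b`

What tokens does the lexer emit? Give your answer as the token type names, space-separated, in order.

pos=0: emit PLUS '+'
pos=2: enter STRING mode
pos=2: emit STR "a" (now at pos=5)
pos=5: enter STRING mode
pos=5: emit STR "a" (now at pos=8)
pos=9: emit ID 'k' (now at pos=10)
pos=11: enter COMMENT mode (saw '/*')
exit COMMENT mode (now at pos=26)
pos=27: emit NUM '12' (now at pos=29)
pos=30: emit ID 'foo' (now at pos=33)
pos=34: emit NUM '5' (now at pos=35)
pos=36: emit ID 'b' (now at pos=37)
DONE. 8 tokens: [PLUS, STR, STR, ID, NUM, ID, NUM, ID]

Answer: PLUS STR STR ID NUM ID NUM ID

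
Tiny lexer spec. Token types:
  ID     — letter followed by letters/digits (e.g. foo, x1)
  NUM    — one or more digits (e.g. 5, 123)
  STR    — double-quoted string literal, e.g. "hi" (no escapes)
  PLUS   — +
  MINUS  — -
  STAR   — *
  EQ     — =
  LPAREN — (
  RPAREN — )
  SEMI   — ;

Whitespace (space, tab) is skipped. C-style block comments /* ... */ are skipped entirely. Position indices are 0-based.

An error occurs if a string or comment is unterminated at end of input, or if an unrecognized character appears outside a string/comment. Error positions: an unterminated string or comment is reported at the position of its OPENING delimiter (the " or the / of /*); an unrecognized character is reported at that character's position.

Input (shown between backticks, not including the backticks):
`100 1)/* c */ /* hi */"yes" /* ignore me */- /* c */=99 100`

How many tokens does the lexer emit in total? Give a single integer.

pos=0: emit NUM '100' (now at pos=3)
pos=4: emit NUM '1' (now at pos=5)
pos=5: emit RPAREN ')'
pos=6: enter COMMENT mode (saw '/*')
exit COMMENT mode (now at pos=13)
pos=14: enter COMMENT mode (saw '/*')
exit COMMENT mode (now at pos=22)
pos=22: enter STRING mode
pos=22: emit STR "yes" (now at pos=27)
pos=28: enter COMMENT mode (saw '/*')
exit COMMENT mode (now at pos=43)
pos=43: emit MINUS '-'
pos=45: enter COMMENT mode (saw '/*')
exit COMMENT mode (now at pos=52)
pos=52: emit EQ '='
pos=53: emit NUM '99' (now at pos=55)
pos=56: emit NUM '100' (now at pos=59)
DONE. 8 tokens: [NUM, NUM, RPAREN, STR, MINUS, EQ, NUM, NUM]

Answer: 8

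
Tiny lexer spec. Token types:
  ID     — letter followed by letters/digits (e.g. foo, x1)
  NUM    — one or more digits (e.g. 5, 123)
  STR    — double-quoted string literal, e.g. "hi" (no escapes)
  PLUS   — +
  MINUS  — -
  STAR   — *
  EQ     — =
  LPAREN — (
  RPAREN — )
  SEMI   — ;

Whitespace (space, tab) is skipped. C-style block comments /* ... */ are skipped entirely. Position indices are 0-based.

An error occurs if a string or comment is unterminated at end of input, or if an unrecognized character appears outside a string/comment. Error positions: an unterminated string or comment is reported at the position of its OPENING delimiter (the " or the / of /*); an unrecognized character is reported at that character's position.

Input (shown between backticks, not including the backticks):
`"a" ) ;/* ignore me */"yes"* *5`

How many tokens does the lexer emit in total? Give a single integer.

Answer: 7

Derivation:
pos=0: enter STRING mode
pos=0: emit STR "a" (now at pos=3)
pos=4: emit RPAREN ')'
pos=6: emit SEMI ';'
pos=7: enter COMMENT mode (saw '/*')
exit COMMENT mode (now at pos=22)
pos=22: enter STRING mode
pos=22: emit STR "yes" (now at pos=27)
pos=27: emit STAR '*'
pos=29: emit STAR '*'
pos=30: emit NUM '5' (now at pos=31)
DONE. 7 tokens: [STR, RPAREN, SEMI, STR, STAR, STAR, NUM]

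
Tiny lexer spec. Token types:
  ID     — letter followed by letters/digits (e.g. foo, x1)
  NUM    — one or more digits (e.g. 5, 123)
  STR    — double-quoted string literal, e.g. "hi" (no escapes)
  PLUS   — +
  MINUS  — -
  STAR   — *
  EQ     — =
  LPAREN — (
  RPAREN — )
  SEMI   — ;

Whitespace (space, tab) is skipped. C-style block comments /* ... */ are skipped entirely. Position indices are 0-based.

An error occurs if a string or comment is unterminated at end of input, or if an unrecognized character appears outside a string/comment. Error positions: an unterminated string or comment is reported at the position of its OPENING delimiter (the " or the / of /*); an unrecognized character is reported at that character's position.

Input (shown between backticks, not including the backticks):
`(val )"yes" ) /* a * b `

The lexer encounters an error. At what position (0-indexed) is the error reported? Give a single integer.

Answer: 14

Derivation:
pos=0: emit LPAREN '('
pos=1: emit ID 'val' (now at pos=4)
pos=5: emit RPAREN ')'
pos=6: enter STRING mode
pos=6: emit STR "yes" (now at pos=11)
pos=12: emit RPAREN ')'
pos=14: enter COMMENT mode (saw '/*')
pos=14: ERROR — unterminated comment (reached EOF)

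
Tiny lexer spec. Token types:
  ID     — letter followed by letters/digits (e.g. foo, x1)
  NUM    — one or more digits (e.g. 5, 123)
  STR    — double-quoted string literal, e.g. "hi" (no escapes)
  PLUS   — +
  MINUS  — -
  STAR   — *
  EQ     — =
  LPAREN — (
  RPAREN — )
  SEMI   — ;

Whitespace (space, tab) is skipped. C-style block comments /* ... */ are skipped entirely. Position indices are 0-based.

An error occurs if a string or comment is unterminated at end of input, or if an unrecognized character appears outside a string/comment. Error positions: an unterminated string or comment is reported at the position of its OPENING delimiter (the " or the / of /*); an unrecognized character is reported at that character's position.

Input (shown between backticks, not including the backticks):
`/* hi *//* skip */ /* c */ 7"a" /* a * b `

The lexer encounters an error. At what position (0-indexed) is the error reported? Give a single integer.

Answer: 32

Derivation:
pos=0: enter COMMENT mode (saw '/*')
exit COMMENT mode (now at pos=8)
pos=8: enter COMMENT mode (saw '/*')
exit COMMENT mode (now at pos=18)
pos=19: enter COMMENT mode (saw '/*')
exit COMMENT mode (now at pos=26)
pos=27: emit NUM '7' (now at pos=28)
pos=28: enter STRING mode
pos=28: emit STR "a" (now at pos=31)
pos=32: enter COMMENT mode (saw '/*')
pos=32: ERROR — unterminated comment (reached EOF)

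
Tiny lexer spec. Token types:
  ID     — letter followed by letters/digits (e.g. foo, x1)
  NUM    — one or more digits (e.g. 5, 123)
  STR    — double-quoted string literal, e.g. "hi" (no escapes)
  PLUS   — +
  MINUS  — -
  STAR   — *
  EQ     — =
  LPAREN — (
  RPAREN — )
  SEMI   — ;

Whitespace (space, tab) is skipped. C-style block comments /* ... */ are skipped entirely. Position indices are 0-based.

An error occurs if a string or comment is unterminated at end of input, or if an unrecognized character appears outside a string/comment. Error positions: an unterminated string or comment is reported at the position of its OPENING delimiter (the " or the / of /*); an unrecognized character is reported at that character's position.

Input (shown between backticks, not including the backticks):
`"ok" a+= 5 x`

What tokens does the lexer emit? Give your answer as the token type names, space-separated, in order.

Answer: STR ID PLUS EQ NUM ID

Derivation:
pos=0: enter STRING mode
pos=0: emit STR "ok" (now at pos=4)
pos=5: emit ID 'a' (now at pos=6)
pos=6: emit PLUS '+'
pos=7: emit EQ '='
pos=9: emit NUM '5' (now at pos=10)
pos=11: emit ID 'x' (now at pos=12)
DONE. 6 tokens: [STR, ID, PLUS, EQ, NUM, ID]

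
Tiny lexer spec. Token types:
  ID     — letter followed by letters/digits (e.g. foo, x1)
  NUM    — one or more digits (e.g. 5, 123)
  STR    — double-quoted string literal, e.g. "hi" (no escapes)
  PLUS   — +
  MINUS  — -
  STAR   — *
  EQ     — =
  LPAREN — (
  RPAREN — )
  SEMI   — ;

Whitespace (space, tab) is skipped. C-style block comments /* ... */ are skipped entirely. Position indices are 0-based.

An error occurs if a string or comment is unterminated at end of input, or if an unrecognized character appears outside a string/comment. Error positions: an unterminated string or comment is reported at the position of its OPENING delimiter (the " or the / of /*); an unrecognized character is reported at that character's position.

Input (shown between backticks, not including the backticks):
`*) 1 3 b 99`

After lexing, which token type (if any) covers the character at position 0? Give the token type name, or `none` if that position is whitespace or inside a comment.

Answer: STAR

Derivation:
pos=0: emit STAR '*'
pos=1: emit RPAREN ')'
pos=3: emit NUM '1' (now at pos=4)
pos=5: emit NUM '3' (now at pos=6)
pos=7: emit ID 'b' (now at pos=8)
pos=9: emit NUM '99' (now at pos=11)
DONE. 6 tokens: [STAR, RPAREN, NUM, NUM, ID, NUM]
Position 0: char is '*' -> STAR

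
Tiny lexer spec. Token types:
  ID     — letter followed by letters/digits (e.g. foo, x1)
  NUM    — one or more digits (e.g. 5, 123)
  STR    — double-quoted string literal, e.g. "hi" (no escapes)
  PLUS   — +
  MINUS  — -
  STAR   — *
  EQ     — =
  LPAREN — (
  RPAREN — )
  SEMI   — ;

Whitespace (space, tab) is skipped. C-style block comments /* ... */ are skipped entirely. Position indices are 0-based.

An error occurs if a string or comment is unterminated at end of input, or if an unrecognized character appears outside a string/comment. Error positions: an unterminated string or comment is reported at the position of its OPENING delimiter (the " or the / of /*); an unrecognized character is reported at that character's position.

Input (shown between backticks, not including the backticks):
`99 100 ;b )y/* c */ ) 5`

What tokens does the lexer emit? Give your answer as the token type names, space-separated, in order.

Answer: NUM NUM SEMI ID RPAREN ID RPAREN NUM

Derivation:
pos=0: emit NUM '99' (now at pos=2)
pos=3: emit NUM '100' (now at pos=6)
pos=7: emit SEMI ';'
pos=8: emit ID 'b' (now at pos=9)
pos=10: emit RPAREN ')'
pos=11: emit ID 'y' (now at pos=12)
pos=12: enter COMMENT mode (saw '/*')
exit COMMENT mode (now at pos=19)
pos=20: emit RPAREN ')'
pos=22: emit NUM '5' (now at pos=23)
DONE. 8 tokens: [NUM, NUM, SEMI, ID, RPAREN, ID, RPAREN, NUM]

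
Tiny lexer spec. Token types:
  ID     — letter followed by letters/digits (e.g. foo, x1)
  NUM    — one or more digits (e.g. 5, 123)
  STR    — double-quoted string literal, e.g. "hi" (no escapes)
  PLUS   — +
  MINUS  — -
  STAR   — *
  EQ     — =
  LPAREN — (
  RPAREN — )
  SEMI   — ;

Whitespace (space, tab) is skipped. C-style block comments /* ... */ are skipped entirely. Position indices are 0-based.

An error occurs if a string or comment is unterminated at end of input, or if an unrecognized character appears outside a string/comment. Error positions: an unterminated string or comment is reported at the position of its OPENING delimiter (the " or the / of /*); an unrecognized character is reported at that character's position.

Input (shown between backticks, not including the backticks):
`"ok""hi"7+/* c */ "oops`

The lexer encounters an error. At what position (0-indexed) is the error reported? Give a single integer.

pos=0: enter STRING mode
pos=0: emit STR "ok" (now at pos=4)
pos=4: enter STRING mode
pos=4: emit STR "hi" (now at pos=8)
pos=8: emit NUM '7' (now at pos=9)
pos=9: emit PLUS '+'
pos=10: enter COMMENT mode (saw '/*')
exit COMMENT mode (now at pos=17)
pos=18: enter STRING mode
pos=18: ERROR — unterminated string

Answer: 18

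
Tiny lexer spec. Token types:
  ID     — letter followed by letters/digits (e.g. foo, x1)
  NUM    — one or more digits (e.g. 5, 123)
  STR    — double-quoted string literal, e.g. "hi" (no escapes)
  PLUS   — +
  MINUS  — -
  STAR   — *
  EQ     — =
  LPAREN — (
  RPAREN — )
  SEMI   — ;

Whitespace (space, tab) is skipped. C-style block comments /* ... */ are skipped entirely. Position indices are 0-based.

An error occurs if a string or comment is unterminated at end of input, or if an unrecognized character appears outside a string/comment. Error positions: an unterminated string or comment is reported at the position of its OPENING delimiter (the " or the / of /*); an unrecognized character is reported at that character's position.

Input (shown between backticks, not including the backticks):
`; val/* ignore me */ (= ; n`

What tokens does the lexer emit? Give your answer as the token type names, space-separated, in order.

pos=0: emit SEMI ';'
pos=2: emit ID 'val' (now at pos=5)
pos=5: enter COMMENT mode (saw '/*')
exit COMMENT mode (now at pos=20)
pos=21: emit LPAREN '('
pos=22: emit EQ '='
pos=24: emit SEMI ';'
pos=26: emit ID 'n' (now at pos=27)
DONE. 6 tokens: [SEMI, ID, LPAREN, EQ, SEMI, ID]

Answer: SEMI ID LPAREN EQ SEMI ID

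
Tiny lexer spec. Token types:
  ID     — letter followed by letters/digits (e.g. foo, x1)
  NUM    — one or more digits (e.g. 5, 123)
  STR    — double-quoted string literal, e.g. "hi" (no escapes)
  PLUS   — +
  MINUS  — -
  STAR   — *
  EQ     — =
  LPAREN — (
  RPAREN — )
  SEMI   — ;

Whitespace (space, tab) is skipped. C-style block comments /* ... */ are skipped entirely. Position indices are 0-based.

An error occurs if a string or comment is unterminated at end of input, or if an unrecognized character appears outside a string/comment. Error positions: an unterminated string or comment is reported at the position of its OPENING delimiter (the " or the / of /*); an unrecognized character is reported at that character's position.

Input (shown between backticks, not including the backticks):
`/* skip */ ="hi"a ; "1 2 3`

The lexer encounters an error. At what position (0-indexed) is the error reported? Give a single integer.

Answer: 20

Derivation:
pos=0: enter COMMENT mode (saw '/*')
exit COMMENT mode (now at pos=10)
pos=11: emit EQ '='
pos=12: enter STRING mode
pos=12: emit STR "hi" (now at pos=16)
pos=16: emit ID 'a' (now at pos=17)
pos=18: emit SEMI ';'
pos=20: enter STRING mode
pos=20: ERROR — unterminated string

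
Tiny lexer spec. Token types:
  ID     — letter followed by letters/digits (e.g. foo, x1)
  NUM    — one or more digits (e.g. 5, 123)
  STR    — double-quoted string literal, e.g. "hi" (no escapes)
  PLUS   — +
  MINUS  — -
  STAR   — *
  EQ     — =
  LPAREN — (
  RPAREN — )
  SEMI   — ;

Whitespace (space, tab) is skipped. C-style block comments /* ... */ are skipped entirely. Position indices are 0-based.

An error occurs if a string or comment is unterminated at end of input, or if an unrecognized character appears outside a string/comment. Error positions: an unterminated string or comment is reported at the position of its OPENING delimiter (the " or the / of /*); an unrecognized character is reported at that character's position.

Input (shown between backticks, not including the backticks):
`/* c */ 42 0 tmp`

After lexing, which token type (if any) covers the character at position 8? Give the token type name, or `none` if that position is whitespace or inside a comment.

Answer: NUM

Derivation:
pos=0: enter COMMENT mode (saw '/*')
exit COMMENT mode (now at pos=7)
pos=8: emit NUM '42' (now at pos=10)
pos=11: emit NUM '0' (now at pos=12)
pos=13: emit ID 'tmp' (now at pos=16)
DONE. 3 tokens: [NUM, NUM, ID]
Position 8: char is '4' -> NUM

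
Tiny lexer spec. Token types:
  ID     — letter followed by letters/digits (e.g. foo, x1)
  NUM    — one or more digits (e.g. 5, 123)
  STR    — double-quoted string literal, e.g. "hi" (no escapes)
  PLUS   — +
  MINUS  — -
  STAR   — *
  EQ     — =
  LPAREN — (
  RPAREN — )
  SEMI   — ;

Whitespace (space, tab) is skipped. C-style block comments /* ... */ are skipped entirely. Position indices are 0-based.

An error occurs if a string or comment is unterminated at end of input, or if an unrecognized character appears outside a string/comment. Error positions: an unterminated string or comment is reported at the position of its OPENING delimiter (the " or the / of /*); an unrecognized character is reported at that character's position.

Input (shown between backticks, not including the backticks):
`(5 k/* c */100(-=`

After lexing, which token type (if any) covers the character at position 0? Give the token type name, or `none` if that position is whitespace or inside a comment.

pos=0: emit LPAREN '('
pos=1: emit NUM '5' (now at pos=2)
pos=3: emit ID 'k' (now at pos=4)
pos=4: enter COMMENT mode (saw '/*')
exit COMMENT mode (now at pos=11)
pos=11: emit NUM '100' (now at pos=14)
pos=14: emit LPAREN '('
pos=15: emit MINUS '-'
pos=16: emit EQ '='
DONE. 7 tokens: [LPAREN, NUM, ID, NUM, LPAREN, MINUS, EQ]
Position 0: char is '(' -> LPAREN

Answer: LPAREN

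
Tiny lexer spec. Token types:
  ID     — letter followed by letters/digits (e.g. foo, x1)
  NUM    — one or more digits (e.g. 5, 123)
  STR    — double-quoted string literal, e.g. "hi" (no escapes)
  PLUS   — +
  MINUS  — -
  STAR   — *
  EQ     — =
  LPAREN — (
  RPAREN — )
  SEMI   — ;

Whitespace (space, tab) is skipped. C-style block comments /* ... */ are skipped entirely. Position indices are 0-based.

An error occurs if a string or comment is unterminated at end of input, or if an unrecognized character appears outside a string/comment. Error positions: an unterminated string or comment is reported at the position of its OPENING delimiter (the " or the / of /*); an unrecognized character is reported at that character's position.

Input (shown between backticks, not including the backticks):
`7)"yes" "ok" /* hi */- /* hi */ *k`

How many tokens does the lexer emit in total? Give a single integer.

pos=0: emit NUM '7' (now at pos=1)
pos=1: emit RPAREN ')'
pos=2: enter STRING mode
pos=2: emit STR "yes" (now at pos=7)
pos=8: enter STRING mode
pos=8: emit STR "ok" (now at pos=12)
pos=13: enter COMMENT mode (saw '/*')
exit COMMENT mode (now at pos=21)
pos=21: emit MINUS '-'
pos=23: enter COMMENT mode (saw '/*')
exit COMMENT mode (now at pos=31)
pos=32: emit STAR '*'
pos=33: emit ID 'k' (now at pos=34)
DONE. 7 tokens: [NUM, RPAREN, STR, STR, MINUS, STAR, ID]

Answer: 7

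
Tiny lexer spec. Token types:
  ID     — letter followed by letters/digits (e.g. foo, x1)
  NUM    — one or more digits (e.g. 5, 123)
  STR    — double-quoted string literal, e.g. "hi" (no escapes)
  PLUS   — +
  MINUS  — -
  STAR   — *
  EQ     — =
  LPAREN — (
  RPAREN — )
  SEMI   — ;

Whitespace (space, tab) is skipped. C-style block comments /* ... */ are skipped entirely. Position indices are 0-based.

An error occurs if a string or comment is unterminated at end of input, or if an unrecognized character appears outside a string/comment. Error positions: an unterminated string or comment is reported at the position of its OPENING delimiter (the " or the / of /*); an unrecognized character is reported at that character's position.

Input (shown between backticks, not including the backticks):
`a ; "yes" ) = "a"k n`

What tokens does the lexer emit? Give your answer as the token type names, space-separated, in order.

pos=0: emit ID 'a' (now at pos=1)
pos=2: emit SEMI ';'
pos=4: enter STRING mode
pos=4: emit STR "yes" (now at pos=9)
pos=10: emit RPAREN ')'
pos=12: emit EQ '='
pos=14: enter STRING mode
pos=14: emit STR "a" (now at pos=17)
pos=17: emit ID 'k' (now at pos=18)
pos=19: emit ID 'n' (now at pos=20)
DONE. 8 tokens: [ID, SEMI, STR, RPAREN, EQ, STR, ID, ID]

Answer: ID SEMI STR RPAREN EQ STR ID ID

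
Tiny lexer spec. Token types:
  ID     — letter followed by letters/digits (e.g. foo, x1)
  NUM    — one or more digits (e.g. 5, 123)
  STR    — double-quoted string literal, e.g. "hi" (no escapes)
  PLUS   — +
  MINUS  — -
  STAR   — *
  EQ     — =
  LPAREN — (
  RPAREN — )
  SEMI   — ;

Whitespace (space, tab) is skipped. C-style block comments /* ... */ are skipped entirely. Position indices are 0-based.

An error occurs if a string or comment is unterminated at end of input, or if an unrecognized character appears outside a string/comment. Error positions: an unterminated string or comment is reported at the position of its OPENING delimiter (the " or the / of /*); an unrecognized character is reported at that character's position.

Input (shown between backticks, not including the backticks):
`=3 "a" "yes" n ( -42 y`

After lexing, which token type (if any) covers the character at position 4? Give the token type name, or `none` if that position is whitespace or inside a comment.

pos=0: emit EQ '='
pos=1: emit NUM '3' (now at pos=2)
pos=3: enter STRING mode
pos=3: emit STR "a" (now at pos=6)
pos=7: enter STRING mode
pos=7: emit STR "yes" (now at pos=12)
pos=13: emit ID 'n' (now at pos=14)
pos=15: emit LPAREN '('
pos=17: emit MINUS '-'
pos=18: emit NUM '42' (now at pos=20)
pos=21: emit ID 'y' (now at pos=22)
DONE. 9 tokens: [EQ, NUM, STR, STR, ID, LPAREN, MINUS, NUM, ID]
Position 4: char is 'a' -> STR

Answer: STR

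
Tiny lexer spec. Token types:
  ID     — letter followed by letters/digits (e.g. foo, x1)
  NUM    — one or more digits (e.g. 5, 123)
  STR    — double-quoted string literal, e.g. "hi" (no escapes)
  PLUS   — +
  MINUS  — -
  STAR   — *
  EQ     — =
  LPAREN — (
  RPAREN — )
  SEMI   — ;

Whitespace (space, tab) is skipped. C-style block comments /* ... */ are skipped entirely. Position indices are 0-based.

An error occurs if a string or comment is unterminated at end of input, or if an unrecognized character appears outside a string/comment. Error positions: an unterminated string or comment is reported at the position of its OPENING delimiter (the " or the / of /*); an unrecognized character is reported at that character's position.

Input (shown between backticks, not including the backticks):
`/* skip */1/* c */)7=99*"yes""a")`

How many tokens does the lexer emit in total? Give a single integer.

Answer: 9

Derivation:
pos=0: enter COMMENT mode (saw '/*')
exit COMMENT mode (now at pos=10)
pos=10: emit NUM '1' (now at pos=11)
pos=11: enter COMMENT mode (saw '/*')
exit COMMENT mode (now at pos=18)
pos=18: emit RPAREN ')'
pos=19: emit NUM '7' (now at pos=20)
pos=20: emit EQ '='
pos=21: emit NUM '99' (now at pos=23)
pos=23: emit STAR '*'
pos=24: enter STRING mode
pos=24: emit STR "yes" (now at pos=29)
pos=29: enter STRING mode
pos=29: emit STR "a" (now at pos=32)
pos=32: emit RPAREN ')'
DONE. 9 tokens: [NUM, RPAREN, NUM, EQ, NUM, STAR, STR, STR, RPAREN]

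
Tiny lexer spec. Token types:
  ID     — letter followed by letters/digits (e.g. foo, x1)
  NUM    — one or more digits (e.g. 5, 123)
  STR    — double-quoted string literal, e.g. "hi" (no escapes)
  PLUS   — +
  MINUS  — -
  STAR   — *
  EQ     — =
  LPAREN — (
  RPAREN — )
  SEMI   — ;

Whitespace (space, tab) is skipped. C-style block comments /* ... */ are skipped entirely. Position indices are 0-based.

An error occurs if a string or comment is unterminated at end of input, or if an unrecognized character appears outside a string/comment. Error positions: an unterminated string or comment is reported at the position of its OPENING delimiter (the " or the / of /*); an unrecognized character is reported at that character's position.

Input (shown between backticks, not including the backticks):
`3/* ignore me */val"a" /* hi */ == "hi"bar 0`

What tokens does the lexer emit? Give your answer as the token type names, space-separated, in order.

Answer: NUM ID STR EQ EQ STR ID NUM

Derivation:
pos=0: emit NUM '3' (now at pos=1)
pos=1: enter COMMENT mode (saw '/*')
exit COMMENT mode (now at pos=16)
pos=16: emit ID 'val' (now at pos=19)
pos=19: enter STRING mode
pos=19: emit STR "a" (now at pos=22)
pos=23: enter COMMENT mode (saw '/*')
exit COMMENT mode (now at pos=31)
pos=32: emit EQ '='
pos=33: emit EQ '='
pos=35: enter STRING mode
pos=35: emit STR "hi" (now at pos=39)
pos=39: emit ID 'bar' (now at pos=42)
pos=43: emit NUM '0' (now at pos=44)
DONE. 8 tokens: [NUM, ID, STR, EQ, EQ, STR, ID, NUM]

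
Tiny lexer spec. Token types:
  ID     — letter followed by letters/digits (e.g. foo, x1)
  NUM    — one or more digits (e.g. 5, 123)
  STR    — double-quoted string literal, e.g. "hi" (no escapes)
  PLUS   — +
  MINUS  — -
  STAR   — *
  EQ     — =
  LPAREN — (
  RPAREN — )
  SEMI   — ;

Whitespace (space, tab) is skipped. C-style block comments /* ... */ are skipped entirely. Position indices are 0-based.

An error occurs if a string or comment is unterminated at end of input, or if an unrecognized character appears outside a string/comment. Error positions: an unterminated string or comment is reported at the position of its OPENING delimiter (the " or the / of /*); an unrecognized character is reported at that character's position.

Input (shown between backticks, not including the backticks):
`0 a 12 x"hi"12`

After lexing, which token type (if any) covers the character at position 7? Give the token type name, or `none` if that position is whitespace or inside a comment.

pos=0: emit NUM '0' (now at pos=1)
pos=2: emit ID 'a' (now at pos=3)
pos=4: emit NUM '12' (now at pos=6)
pos=7: emit ID 'x' (now at pos=8)
pos=8: enter STRING mode
pos=8: emit STR "hi" (now at pos=12)
pos=12: emit NUM '12' (now at pos=14)
DONE. 6 tokens: [NUM, ID, NUM, ID, STR, NUM]
Position 7: char is 'x' -> ID

Answer: ID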